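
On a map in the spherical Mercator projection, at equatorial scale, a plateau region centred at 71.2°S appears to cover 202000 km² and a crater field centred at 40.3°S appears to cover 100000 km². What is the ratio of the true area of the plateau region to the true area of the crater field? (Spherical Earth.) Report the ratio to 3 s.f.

On Mercator the areal scale is sec²φ, so true area = apparent × cos²φ.
True area of plateau region: 202000 × cos²(71.2°) = 202000 × 0.1039 = 20980 km².
True area of crater field: 100000 × cos²(40.3°) = 100000 × 0.5817 = 58170 km².
Ratio = 20980 / 58170 ≈ 0.361.

0.361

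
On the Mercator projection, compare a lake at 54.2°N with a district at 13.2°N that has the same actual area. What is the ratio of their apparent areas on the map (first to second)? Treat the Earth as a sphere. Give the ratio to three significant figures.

2.77

Mercator areal scale is sec²φ.
At 54.2°: sec²(54.2°) = 1/0.5850² = 2.922.
At 13.2°: sec²(13.2°) = 1/0.9736² = 1.055.
Ratio = 2.922/1.055 = cos²(13.2°)/cos²(54.2°) ≈ 2.77.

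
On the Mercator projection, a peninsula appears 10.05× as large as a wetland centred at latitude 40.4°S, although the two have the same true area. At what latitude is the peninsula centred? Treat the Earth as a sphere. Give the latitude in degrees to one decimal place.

76.1°

On Mercator, (apparent₁)/(apparent₂) = sec²φ₁ / sec²φ₂ when true areas are equal.
cos²φ₂ / cos²φ₁ = 10.05  ⇒  cos φ₁ = cos 40.4° / √10.05 = 0.7615/3.170 = 0.2402.
φ₁ = arccos(0.2402) ≈ 76.1°.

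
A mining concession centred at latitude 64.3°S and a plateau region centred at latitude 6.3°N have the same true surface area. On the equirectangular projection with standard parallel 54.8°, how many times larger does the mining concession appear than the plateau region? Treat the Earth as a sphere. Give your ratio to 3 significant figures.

2.29

With standard parallel φ₀ = 54.8°, the equirectangular projection gives x = Rλ cos φ₀, y = Rφ, so h = 1 and k = cos 54.8° / cos φ.
Areal scale at 64.3°: h·k = 1.000 × 1.329 = 1.329.
Areal scale at 6.3°: h·k = 1.000 × 0.5799 = 0.5799.
Ratio = 1.329/0.5799 ≈ 2.29.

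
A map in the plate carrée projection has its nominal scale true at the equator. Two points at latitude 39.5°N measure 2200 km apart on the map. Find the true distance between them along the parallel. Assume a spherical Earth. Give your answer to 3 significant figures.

1700 km

Plate carrée maps x = Rλ, y = Rφ. The meridian scale is h = 1 and the parallel scale is k = 1/cos φ = sec φ.
Along the parallel at 39.5°, map distances are exaggerated by k = sec 39.5° = 1.296.
True distance = 2200 / 1.296 = 2200 × cos 39.5° ≈ 1700 km.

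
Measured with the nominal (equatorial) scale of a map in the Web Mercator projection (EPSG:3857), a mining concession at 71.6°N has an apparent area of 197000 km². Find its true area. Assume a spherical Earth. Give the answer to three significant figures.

19600 km²

Mercator is conformal, so the point scale is isotropic: h = k = sec φ = 1/cos φ.
Areal scale = k² = sec²φ = 1/cos²(71.6°) = 1/0.3156² = 10.04.
True area = apparent / (areal scale) = 197000 / 10.04 ≈ 19600 km².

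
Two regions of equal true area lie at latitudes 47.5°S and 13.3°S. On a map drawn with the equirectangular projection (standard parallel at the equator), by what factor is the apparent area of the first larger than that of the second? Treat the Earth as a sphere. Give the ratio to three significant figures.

Plate carrée maps x = Rλ, y = Rφ. The meridian scale is h = 1 and the parallel scale is k = 1/cos φ = sec φ.
Areal scale at 47.5°: h·k = 1.000 × 1.480 = 1.480.
Areal scale at 13.3°: h·k = 1.000 × 1.028 = 1.028.
Ratio = 1.480/1.028 ≈ 1.44.

1.44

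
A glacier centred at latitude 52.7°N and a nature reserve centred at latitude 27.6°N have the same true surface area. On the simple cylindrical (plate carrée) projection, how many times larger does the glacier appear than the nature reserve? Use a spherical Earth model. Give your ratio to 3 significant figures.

1.46

For the equirectangular projection with φ₀ = 0 (plate carrée), h = 1 along meridians and k = sec φ along parallels.
Areal scale at 52.7°: h·k = 1.000 × 1.650 = 1.650.
Areal scale at 27.6°: h·k = 1.000 × 1.128 = 1.128.
Ratio = 1.650/1.128 ≈ 1.46.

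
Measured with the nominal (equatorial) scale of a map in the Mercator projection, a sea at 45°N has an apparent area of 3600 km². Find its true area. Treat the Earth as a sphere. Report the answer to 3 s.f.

1800 km²

The Mercator projection is conformal; its linear scale factor is the same in every direction and equals sec φ = 1/cos φ.
Areal scale = k² = sec²φ = 1/cos²(45°) = 1/0.7071² = 2.000.
True area = apparent / (areal scale) = 3600 / 2.000 ≈ 1800 km².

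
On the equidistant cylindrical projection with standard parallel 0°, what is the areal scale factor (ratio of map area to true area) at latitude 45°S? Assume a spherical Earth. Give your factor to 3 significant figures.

1.41

In the plate carrée (x = Rλ, y = Rφ), meridians are true-scale (h = 1) and parallels are stretched by k = sec φ.
Areal scale = h·k = 1 × sec φ; at 45°, h = 1.000, k = 1.414, so h·k = 1.414.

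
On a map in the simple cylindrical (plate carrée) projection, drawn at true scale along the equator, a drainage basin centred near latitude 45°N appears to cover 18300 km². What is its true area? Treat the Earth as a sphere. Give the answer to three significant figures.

In the plate carrée (x = Rλ, y = Rφ), meridians are true-scale (h = 1) and parallels are stretched by k = sec φ.
Areal scale = h·k = 1 × sec φ; at 45°, h = 1.000, k = 1.414, so h·k = 1.414.
True area = apparent / (areal scale) = 18300 / 1.414 ≈ 12900 km².

12900 km²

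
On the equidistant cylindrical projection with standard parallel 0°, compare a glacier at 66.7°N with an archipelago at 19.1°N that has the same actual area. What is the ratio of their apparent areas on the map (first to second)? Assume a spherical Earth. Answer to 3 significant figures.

2.39

Plate carrée maps x = Rλ, y = Rφ. The meridian scale is h = 1 and the parallel scale is k = 1/cos φ = sec φ.
Areal scale at 66.7°: h·k = 1.000 × 2.528 = 2.528.
Areal scale at 19.1°: h·k = 1.000 × 1.058 = 1.058.
Ratio = 2.528/1.058 ≈ 2.39.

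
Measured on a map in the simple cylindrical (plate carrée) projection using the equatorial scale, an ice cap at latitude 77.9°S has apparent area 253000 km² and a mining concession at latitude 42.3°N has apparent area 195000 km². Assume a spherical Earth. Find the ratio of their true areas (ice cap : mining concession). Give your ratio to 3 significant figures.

On the plate carrée, areal scale = h·k = 1 × sec φ, so true area = apparent × cos φ.
True area of ice cap: 253000 × cos(77.9°) = 253000 × 0.2096 = 53030 km².
True area of mining concession: 195000 × cos(42.3°) = 195000 × 0.7396 = 144200 km².
Ratio = 53030 / 144200 ≈ 0.368.

0.368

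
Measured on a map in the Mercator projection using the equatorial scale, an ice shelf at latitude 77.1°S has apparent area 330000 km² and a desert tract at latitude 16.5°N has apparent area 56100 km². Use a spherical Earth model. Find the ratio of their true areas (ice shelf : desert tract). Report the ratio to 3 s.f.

Mercator's areal exaggeration is sec²φ; hence true area = (apparent area) · cos²φ.
True area of ice shelf: 330000 × cos²(77.1°) = 330000 × 0.04984 = 16450 km².
True area of desert tract: 56100 × cos²(16.5°) = 56100 × 0.9193 = 51570 km².
Ratio = 16450 / 51570 ≈ 0.319.

0.319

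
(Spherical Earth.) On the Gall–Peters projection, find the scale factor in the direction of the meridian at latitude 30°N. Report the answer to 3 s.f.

Gall–Peters is a cylindrical equal-area projection with standard parallels at ±45°. A cylindrical equal-area projection with standard parallel φ₀ has meridian scale h = cos φ / cos φ₀ and parallel scale k = cos φ₀ / cos φ (so areas are preserved, h·k = 1).
h = cos 30° / cos 45° = 0.8660/0.7071 = 1.225.

1.22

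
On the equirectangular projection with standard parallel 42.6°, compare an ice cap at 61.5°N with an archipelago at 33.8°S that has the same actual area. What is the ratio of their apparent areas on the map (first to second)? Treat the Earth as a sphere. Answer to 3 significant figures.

1.74

With standard parallel φ₀ = 42.6°, the equirectangular projection gives x = Rλ cos φ₀, y = Rφ, so h = 1 and k = cos 42.6° / cos φ.
Areal scale at 61.5°: h·k = 1.000 × 1.543 = 1.543.
Areal scale at 33.8°: h·k = 1.000 × 0.8858 = 0.8858.
Ratio = 1.543/0.8858 ≈ 1.74.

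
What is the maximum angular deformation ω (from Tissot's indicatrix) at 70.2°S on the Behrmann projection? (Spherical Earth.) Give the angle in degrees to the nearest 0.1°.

94.6°

Behrmann is a cylindrical equal-area projection with standard parallels at ±30°. A cylindrical equal-area projection with standard parallel φ₀ has meridian scale h = cos φ / cos φ₀ and parallel scale k = cos φ₀ / cos φ (so areas are preserved, h·k = 1).
At 70.2°: h = 0.3911, k = 2.557; principal scales a = 2.557, b = 0.3911.
sin(ω/2) = (a − b)/(a + b) = 2.165/2.948 = 0.7346, so ω = 2 arcsin(0.7346) ≈ 94.6°.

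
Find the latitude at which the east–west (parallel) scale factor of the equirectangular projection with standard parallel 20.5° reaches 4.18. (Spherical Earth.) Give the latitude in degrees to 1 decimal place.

77.1°

In the equirectangular projection with standard parallel φ₀ = 20.5° (x = Rλ cos φ₀, y = Rφ), meridians are true-scale (h = 1) and the parallel scale is k = cos φ₀ / cos φ.
k = cos φ₀ / cos φ = 4.18  ⇒  cos φ = cos 20.5° / 4.18 = 0.2241.
φ = arccos(0.2241) ≈ 77.1°.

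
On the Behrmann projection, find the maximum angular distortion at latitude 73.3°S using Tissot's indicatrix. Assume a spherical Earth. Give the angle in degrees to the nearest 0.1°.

106.6°

The Behrmann projection is cylindrical equal-area with φ₀ = 30°. A cylindrical equal-area projection with standard parallel φ₀ has meridian scale h = cos φ / cos φ₀ and parallel scale k = cos φ₀ / cos φ (so areas are preserved, h·k = 1).
At 73.3°: h = 0.3318, k = 3.014; principal scales a = 3.014, b = 0.3318.
sin(ω/2) = (a − b)/(a + b) = 2.682/3.346 = 0.8016, so ω = 2 arcsin(0.8016) ≈ 106.6°.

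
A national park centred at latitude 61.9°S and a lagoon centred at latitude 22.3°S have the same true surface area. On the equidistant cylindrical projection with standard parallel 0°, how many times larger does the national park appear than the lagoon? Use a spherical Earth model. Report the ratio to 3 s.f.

Plate carrée maps x = Rλ, y = Rφ. The meridian scale is h = 1 and the parallel scale is k = 1/cos φ = sec φ.
Areal scale at 61.9°: h·k = 1.000 × 2.123 = 2.123.
Areal scale at 22.3°: h·k = 1.000 × 1.081 = 1.081.
Ratio = 2.123/1.081 ≈ 1.96.

1.96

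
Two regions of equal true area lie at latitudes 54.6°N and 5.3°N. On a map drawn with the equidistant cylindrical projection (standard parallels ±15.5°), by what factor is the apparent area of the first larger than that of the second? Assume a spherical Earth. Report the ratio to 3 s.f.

In the equirectangular projection with standard parallel φ₀ = 15.5° (x = Rλ cos φ₀, y = Rφ), meridians are true-scale (h = 1) and the parallel scale is k = cos φ₀ / cos φ.
Areal scale at 54.6°: h·k = 1.000 × 1.663 = 1.663.
Areal scale at 5.3°: h·k = 1.000 × 0.9678 = 0.9678.
Ratio = 1.663/0.9678 ≈ 1.72.

1.72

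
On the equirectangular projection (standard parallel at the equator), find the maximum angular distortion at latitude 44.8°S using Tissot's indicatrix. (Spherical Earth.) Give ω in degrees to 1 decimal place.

Plate carrée maps x = Rλ, y = Rφ. The meridian scale is h = 1 and the parallel scale is k = 1/cos φ = sec φ.
At 44.8°: h = 1.000, k = 1.409; principal scales a = 1.409, b = 1.000.
sin(ω/2) = (a − b)/(a + b) = 0.4093/2.409 = 0.1699, so ω = 2 arcsin(0.1699) ≈ 19.6°.

19.6°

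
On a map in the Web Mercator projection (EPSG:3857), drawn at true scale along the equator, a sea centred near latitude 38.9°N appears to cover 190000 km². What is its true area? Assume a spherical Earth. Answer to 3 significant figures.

Mercator is conformal, so the point scale is isotropic: h = k = sec φ = 1/cos φ.
Areal scale = k² = sec²φ = 1/cos²(38.9°) = 1/0.7782² = 1.651.
True area = apparent / (areal scale) = 190000 / 1.651 ≈ 115000 km².

115000 km²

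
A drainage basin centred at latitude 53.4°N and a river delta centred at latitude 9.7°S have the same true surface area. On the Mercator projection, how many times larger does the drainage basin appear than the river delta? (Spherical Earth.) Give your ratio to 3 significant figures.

2.73

Mercator areal scale is sec²φ.
At 53.4°: sec²(53.4°) = 1/0.5962² = 2.813.
At 9.7°: sec²(9.7°) = 1/0.9857² = 1.029.
Ratio = 2.813/1.029 = cos²(9.7°)/cos²(53.4°) ≈ 2.73.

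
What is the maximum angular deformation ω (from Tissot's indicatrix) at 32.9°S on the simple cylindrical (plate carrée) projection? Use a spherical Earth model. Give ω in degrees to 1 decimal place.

10.0°

In the plate carrée (x = Rλ, y = Rφ), meridians are true-scale (h = 1) and parallels are stretched by k = sec φ.
At 32.9°: h = 1.000, k = 1.191; principal scales a = 1.191, b = 1.000.
sin(ω/2) = (a − b)/(a + b) = 0.1910/2.191 = 0.08718, so ω = 2 arcsin(0.08718) ≈ 10.0°.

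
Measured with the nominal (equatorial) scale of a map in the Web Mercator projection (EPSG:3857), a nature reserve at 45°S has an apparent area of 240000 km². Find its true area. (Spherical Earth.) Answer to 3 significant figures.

The Mercator projection is conformal; its linear scale factor is the same in every direction and equals sec φ = 1/cos φ.
Areal scale = k² = sec²φ = 1/cos²(45°) = 1/0.7071² = 2.000.
True area = apparent / (areal scale) = 240000 / 2.000 ≈ 120000 km².

120000 km²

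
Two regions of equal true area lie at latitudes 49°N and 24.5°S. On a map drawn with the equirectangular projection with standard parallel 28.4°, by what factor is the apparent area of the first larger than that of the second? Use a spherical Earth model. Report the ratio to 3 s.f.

1.39

With standard parallel φ₀ = 28.4°, the equirectangular projection gives x = Rλ cos φ₀, y = Rφ, so h = 1 and k = cos 28.4° / cos φ.
Areal scale at 49°: h·k = 1.000 × 1.341 = 1.341.
Areal scale at 24.5°: h·k = 1.000 × 0.9667 = 0.9667.
Ratio = 1.341/0.9667 ≈ 1.39.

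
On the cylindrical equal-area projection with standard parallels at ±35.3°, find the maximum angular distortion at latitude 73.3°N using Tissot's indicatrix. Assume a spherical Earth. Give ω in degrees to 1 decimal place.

102.4°

For cylindrical equal-area with standard parallel φ₀, h = cos φ / cos φ₀ and k = cos φ₀ / cos φ, so h·k = 1.
At 73.3°: h = 0.3521, k = 2.840; principal scales a = 2.840, b = 0.3521.
sin(ω/2) = (a − b)/(a + b) = 2.488/3.192 = 0.7794, so ω = 2 arcsin(0.7794) ≈ 102.4°.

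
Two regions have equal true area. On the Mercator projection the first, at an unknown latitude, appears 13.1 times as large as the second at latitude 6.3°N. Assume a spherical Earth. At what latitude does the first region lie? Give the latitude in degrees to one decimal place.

For equal true areas on Mercator, apparent areas scale as sec²φ, so the ratio is cos²φ₂ / cos²φ₁.
cos²φ₂ / cos²φ₁ = 13.1  ⇒  cos φ₁ = cos 6.3° / √13.1 = 0.9940/3.619 = 0.2746.
φ₁ = arccos(0.2746) ≈ 74.1°.

74.1°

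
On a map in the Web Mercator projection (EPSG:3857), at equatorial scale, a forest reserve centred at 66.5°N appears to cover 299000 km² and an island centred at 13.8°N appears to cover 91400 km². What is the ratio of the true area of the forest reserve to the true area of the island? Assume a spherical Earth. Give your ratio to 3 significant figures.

0.552

On Mercator the areal scale is sec²φ, so true area = apparent × cos²φ.
True area of forest reserve: 299000 × cos²(66.5°) = 299000 × 0.1590 = 47540 km².
True area of island: 91400 × cos²(13.8°) = 91400 × 0.9431 = 86200 km².
Ratio = 47540 / 86200 ≈ 0.552.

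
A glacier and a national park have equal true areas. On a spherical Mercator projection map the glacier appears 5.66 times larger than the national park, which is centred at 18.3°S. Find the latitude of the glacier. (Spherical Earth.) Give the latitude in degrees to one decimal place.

66.5°

For equal true areas on Mercator, apparent areas scale as sec²φ, so the ratio is cos²φ₂ / cos²φ₁.
cos²φ₂ / cos²φ₁ = 5.66  ⇒  cos φ₁ = cos 18.3° / √5.66 = 0.9494/2.379 = 0.3991.
φ₁ = arccos(0.3991) ≈ 66.5°.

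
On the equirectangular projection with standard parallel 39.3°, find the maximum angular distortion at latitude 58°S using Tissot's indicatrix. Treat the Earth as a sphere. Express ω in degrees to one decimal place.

The equidistant cylindrical projection with φ₀ = 39.3° has h = 1 (meridians true) and k = cos φ₀ / cos φ along parallels.
At 58°: h = 1.000, k = 1.460; principal scales a = 1.460, b = 1.000.
sin(ω/2) = (a − b)/(a + b) = 0.4603/2.460 = 0.1871, so ω = 2 arcsin(0.1871) ≈ 21.6°.

21.6°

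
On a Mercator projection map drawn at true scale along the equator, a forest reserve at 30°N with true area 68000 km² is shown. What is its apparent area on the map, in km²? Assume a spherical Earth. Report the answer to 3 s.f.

90700 km²

For Mercator, h = k = sec φ (a conformal cylindrical projection has a single point scale, 1/cos φ).
Areal scale = k² = sec²φ = 1/cos²(30°) = 1/0.8660² = 1.333.
Apparent area = 68000 × 1.333 ≈ 90700 km².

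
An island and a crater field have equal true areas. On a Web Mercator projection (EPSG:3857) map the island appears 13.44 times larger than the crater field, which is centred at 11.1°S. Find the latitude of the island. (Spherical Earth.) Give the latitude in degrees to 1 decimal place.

For equal true areas on Mercator, apparent areas scale as sec²φ, so the ratio is cos²φ₂ / cos²φ₁.
cos²φ₂ / cos²φ₁ = 13.44  ⇒  cos φ₁ = cos 11.1° / √13.44 = 0.9813/3.666 = 0.2677.
φ₁ = arccos(0.2677) ≈ 74.5°.

74.5°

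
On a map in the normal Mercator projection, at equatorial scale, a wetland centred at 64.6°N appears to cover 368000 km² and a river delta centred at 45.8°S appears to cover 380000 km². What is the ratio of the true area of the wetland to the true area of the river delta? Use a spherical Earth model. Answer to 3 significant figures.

On Mercator the areal scale is sec²φ, so true area = apparent × cos²φ.
True area of wetland: 368000 × cos²(64.6°) = 368000 × 0.1840 = 67710 km².
True area of river delta: 380000 × cos²(45.8°) = 380000 × 0.4860 = 184700 km².
Ratio = 67710 / 184700 ≈ 0.367.

0.367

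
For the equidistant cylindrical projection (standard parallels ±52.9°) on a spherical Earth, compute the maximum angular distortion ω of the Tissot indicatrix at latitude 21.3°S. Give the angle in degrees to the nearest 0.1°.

24.7°

In the equirectangular projection with standard parallel φ₀ = 52.9° (x = Rλ cos φ₀, y = Rφ), meridians are true-scale (h = 1) and the parallel scale is k = cos φ₀ / cos φ.
At 21.3°: h = 1.000, k = 0.6474; principal scales a = 1.000, b = 0.6474.
sin(ω/2) = (a − b)/(a + b) = 0.3526/1.647 = 0.2140, so ω = 2 arcsin(0.2140) ≈ 24.7°.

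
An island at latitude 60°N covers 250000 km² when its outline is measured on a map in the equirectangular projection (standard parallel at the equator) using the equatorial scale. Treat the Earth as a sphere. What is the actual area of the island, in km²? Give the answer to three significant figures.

In the plate carrée (x = Rλ, y = Rφ), meridians are true-scale (h = 1) and parallels are stretched by k = sec φ.
Areal scale = h·k = 1 × sec φ; at 60°, h = 1.000, k = 2.000, so h·k = 2.000.
True area = apparent / (areal scale) = 250000 / 2.000 ≈ 125000 km².

125000 km²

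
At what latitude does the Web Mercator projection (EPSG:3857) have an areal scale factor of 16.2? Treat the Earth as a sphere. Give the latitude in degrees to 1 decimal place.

75.6°

Mercator areal scale is sec²φ.
sec²φ = 16.2  ⇒  cos²φ = 0.06173  ⇒  cos φ = 0.2485.
φ = arccos(0.2485) ≈ 75.6°.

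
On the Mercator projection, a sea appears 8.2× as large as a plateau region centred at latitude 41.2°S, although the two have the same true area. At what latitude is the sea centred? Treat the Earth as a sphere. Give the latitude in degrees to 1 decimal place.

For equal true areas on Mercator, apparent areas scale as sec²φ, so the ratio is cos²φ₂ / cos²φ₁.
cos²φ₂ / cos²φ₁ = 8.2  ⇒  cos φ₁ = cos 41.2° / √8.2 = 0.7524/2.864 = 0.2628.
φ₁ = arccos(0.2628) ≈ 74.8°.

74.8°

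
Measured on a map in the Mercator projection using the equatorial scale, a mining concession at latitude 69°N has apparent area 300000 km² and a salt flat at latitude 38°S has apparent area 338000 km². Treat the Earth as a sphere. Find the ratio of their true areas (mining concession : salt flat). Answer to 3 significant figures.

Mercator's areal exaggeration is sec²φ; hence true area = (apparent area) · cos²φ.
True area of mining concession: 300000 × cos²(69°) = 300000 × 0.1284 = 38530 km².
True area of salt flat: 338000 × cos²(38°) = 338000 × 0.6210 = 209900 km².
Ratio = 38530 / 209900 ≈ 0.184.

0.184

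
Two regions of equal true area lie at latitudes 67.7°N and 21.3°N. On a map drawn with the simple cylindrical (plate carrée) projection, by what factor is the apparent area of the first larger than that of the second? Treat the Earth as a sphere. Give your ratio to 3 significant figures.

2.46

Plate carrée maps x = Rλ, y = Rφ. The meridian scale is h = 1 and the parallel scale is k = 1/cos φ = sec φ.
Areal scale at 67.7°: h·k = 1.000 × 2.635 = 2.635.
Areal scale at 21.3°: h·k = 1.000 × 1.073 = 1.073.
Ratio = 2.635/1.073 ≈ 2.46.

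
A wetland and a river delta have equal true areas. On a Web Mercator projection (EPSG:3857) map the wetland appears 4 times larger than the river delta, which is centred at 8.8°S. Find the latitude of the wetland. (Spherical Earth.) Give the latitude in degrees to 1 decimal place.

60.4°

On Mercator, (apparent₁)/(apparent₂) = sec²φ₁ / sec²φ₂ when true areas are equal.
cos²φ₂ / cos²φ₁ = 4  ⇒  cos φ₁ = cos 8.8° / √4 = 0.9882/2.000 = 0.4941.
φ₁ = arccos(0.4941) ≈ 60.4°.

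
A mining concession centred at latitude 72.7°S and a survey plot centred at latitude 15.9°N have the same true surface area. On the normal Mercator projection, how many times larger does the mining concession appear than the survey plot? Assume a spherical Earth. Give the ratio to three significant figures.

On Mercator, area is exaggerated by sec²φ = 1/cos²φ.
At 72.7°: sec²(72.7°) = 1/0.2974² = 11.31.
At 15.9°: sec²(15.9°) = 1/0.9617² = 1.081.
Ratio = 11.31/1.081 = cos²(15.9°)/cos²(72.7°) ≈ 10.5.

10.5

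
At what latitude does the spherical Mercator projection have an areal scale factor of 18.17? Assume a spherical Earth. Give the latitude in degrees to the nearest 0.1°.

76.4°

Mercator areal scale is sec²φ.
sec²φ = 18.17  ⇒  cos²φ = 0.05504  ⇒  cos φ = 0.2346.
φ = arccos(0.2346) ≈ 76.4°.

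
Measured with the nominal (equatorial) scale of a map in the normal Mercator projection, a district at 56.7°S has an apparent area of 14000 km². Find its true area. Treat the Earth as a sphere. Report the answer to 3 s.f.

4220 km²

For Mercator, h = k = sec φ (a conformal cylindrical projection has a single point scale, 1/cos φ).
Areal scale = k² = sec²φ = 1/cos²(56.7°) = 1/0.5490² = 3.318.
True area = apparent / (areal scale) = 14000 / 3.318 ≈ 4220 km².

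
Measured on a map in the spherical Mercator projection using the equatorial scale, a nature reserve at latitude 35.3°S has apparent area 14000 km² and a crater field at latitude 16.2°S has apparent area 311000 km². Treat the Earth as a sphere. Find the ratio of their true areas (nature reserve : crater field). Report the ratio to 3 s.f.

Since Mercator area scale is 1/cos²φ, the true area equals the apparent area multiplied by cos²φ.
True area of nature reserve: 14000 × cos²(35.3°) = 14000 × 0.6661 = 9325 km².
True area of crater field: 311000 × cos²(16.2°) = 311000 × 0.9222 = 286800 km².
Ratio = 9325 / 286800 ≈ 0.0325.

0.0325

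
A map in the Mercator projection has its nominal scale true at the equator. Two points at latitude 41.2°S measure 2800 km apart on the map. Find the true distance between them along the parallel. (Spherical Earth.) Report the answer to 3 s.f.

2110 km

For Mercator, h = k = sec φ (a conformal cylindrical projection has a single point scale, 1/cos φ).
Along the parallel at 41.2°, map distances are exaggerated by k = sec 41.2° = 1.329.
True distance = 2800 / 1.329 = 2800 × cos 41.2° ≈ 2110 km.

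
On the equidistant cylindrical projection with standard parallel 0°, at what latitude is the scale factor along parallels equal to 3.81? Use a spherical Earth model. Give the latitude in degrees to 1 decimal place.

Plate carrée: h = 1, k = sec φ along parallels.
sec φ = 3.81  ⇒  cos φ = 0.2625  ⇒  φ ≈ 74.8°.

74.8°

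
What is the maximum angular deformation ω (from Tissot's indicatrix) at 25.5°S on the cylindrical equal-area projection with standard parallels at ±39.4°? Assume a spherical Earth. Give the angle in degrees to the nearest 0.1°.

17.7°

For cylindrical equal-area with standard parallel φ₀, h = cos φ / cos φ₀ and k = cos φ₀ / cos φ, so h·k = 1.
At 25.5°: h = 1.168, k = 0.8561; principal scales a = 1.168, b = 0.8561.
sin(ω/2) = (a − b)/(a + b) = 0.3119/2.024 = 0.1541, so ω = 2 arcsin(0.1541) ≈ 17.7°.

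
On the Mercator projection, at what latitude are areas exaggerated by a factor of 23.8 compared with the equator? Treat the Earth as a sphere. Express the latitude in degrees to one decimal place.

78.2°

Mercator areal scale is sec²φ.
sec²φ = 23.8  ⇒  cos²φ = 0.04202  ⇒  cos φ = 0.2050.
φ = arccos(0.2050) ≈ 78.2°.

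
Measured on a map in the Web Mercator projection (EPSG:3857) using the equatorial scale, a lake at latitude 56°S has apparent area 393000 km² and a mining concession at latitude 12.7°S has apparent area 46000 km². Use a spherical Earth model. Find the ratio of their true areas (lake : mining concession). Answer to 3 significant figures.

Mercator's areal exaggeration is sec²φ; hence true area = (apparent area) · cos²φ.
True area of lake: 393000 × cos²(56°) = 393000 × 0.3127 = 122900 km².
True area of mining concession: 46000 × cos²(12.7°) = 46000 × 0.9517 = 43780 km².
Ratio = 122900 / 43780 ≈ 2.81.

2.81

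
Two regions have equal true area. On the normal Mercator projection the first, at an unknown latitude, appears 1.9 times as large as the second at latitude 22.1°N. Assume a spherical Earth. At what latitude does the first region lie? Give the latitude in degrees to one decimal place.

For equal true areas on Mercator, apparent areas scale as sec²φ, so the ratio is cos²φ₂ / cos²φ₁.
cos²φ₂ / cos²φ₁ = 1.9  ⇒  cos φ₁ = cos 22.1° / √1.9 = 0.9265/1.378 = 0.6722.
φ₁ = arccos(0.6722) ≈ 47.8°.

47.8°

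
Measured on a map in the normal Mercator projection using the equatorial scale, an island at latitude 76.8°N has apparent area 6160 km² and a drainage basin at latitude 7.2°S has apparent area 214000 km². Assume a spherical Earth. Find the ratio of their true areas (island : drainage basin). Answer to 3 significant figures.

0.00152

On Mercator the areal scale is sec²φ, so true area = apparent × cos²φ.
True area of island: 6160 × cos²(76.8°) = 6160 × 0.05214 = 321.2 km².
True area of drainage basin: 214000 × cos²(7.2°) = 214000 × 0.9843 = 210600 km².
Ratio = 321.2 / 210600 ≈ 0.00152.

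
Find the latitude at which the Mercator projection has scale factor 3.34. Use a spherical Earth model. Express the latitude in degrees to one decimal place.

Mercator scale is k = sec φ = 1/cos φ.
1/cos φ = 3.34  ⇒  cos φ = 0.2994  ⇒  φ = arccos(0.2994) ≈ 72.6°.

72.6°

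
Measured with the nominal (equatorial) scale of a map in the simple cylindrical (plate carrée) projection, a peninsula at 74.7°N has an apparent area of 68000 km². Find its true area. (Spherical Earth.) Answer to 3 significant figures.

17900 km²

In the plate carrée (x = Rλ, y = Rφ), meridians are true-scale (h = 1) and parallels are stretched by k = sec φ.
Areal scale = h·k = 1 × sec φ; at 74.7°, h = 1.000, k = 3.790, so h·k = 3.790.
True area = apparent / (areal scale) = 68000 / 3.790 ≈ 17900 km².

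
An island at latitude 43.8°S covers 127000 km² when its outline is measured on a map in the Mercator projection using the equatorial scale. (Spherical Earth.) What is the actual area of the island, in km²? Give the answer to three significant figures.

66200 km²

For Mercator, h = k = sec φ (a conformal cylindrical projection has a single point scale, 1/cos φ).
Areal scale = k² = sec²φ = 1/cos²(43.8°) = 1/0.7218² = 1.920.
True area = apparent / (areal scale) = 127000 / 1.920 ≈ 66200 km².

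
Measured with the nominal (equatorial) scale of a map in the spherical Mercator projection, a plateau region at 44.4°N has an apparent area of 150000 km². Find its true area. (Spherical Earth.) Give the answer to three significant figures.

The Mercator projection is conformal; its linear scale factor is the same in every direction and equals sec φ = 1/cos φ.
Areal scale = k² = sec²φ = 1/cos²(44.4°) = 1/0.7145² = 1.959.
True area = apparent / (areal scale) = 150000 / 1.959 ≈ 76600 km².

76600 km²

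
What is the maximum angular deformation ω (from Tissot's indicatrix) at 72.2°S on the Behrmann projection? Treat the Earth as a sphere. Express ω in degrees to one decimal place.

Behrmann is a cylindrical equal-area projection with standard parallels at ±30°. For cylindrical equal-area with standard parallel φ₀, h = cos φ / cos φ₀ and k = cos φ₀ / cos φ, so h·k = 1.
At 72.2°: h = 0.3530, k = 2.833; principal scales a = 2.833, b = 0.3530.
sin(ω/2) = (a − b)/(a + b) = 2.480/3.186 = 0.7784, so ω = 2 arcsin(0.7784) ≈ 102.2°.

102.2°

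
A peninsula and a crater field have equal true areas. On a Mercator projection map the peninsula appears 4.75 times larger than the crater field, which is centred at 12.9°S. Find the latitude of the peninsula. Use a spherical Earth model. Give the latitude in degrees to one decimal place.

63.4°

For equal true areas on Mercator, apparent areas scale as sec²φ, so the ratio is cos²φ₂ / cos²φ₁.
cos²φ₂ / cos²φ₁ = 4.75  ⇒  cos φ₁ = cos 12.9° / √4.75 = 0.9748/2.179 = 0.4473.
φ₁ = arccos(0.4473) ≈ 63.4°.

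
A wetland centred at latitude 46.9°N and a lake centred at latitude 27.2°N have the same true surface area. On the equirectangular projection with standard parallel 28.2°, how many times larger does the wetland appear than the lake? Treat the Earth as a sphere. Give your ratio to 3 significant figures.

1.30

In the equirectangular projection with standard parallel φ₀ = 28.2° (x = Rλ cos φ₀, y = Rφ), meridians are true-scale (h = 1) and the parallel scale is k = cos φ₀ / cos φ.
Areal scale at 46.9°: h·k = 1.000 × 1.290 = 1.290.
Areal scale at 27.2°: h·k = 1.000 × 0.9909 = 0.9909.
Ratio = 1.290/0.9909 ≈ 1.30.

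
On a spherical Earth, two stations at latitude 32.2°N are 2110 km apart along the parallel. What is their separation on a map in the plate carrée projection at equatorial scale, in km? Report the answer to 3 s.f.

2490 km

For the equirectangular projection with φ₀ = 0 (plate carrée), h = 1 along meridians and k = sec φ along parallels.
Along the parallel, k = sec 32.2° = 1/0.8462 = 1.182.
Map distance = 2110 × 1.182 ≈ 2490 km.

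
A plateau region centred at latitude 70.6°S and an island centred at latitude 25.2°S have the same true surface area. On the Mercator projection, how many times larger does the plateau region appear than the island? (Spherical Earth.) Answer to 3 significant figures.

7.42

Mercator areal scale is sec²φ.
At 70.6°: sec²(70.6°) = 1/0.3322² = 9.064.
At 25.2°: sec²(25.2°) = 1/0.9048² = 1.221.
Ratio = 9.064/1.221 = cos²(25.2°)/cos²(70.6°) ≈ 7.42.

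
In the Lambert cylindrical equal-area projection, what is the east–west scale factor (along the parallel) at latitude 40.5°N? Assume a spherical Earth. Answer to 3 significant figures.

The Lambert cylindrical equal-area projection is the cylindrical equal-area projection with its standard parallel at the equator (φ₀ = 0). Cylindrical equal-area (φ₀ = 0°): h = cos φ / cos 0° along meridians, k = cos 0° / cos φ along parallels; h·k = 1.
k = cos 0° / cos 40.5° = 1.000/0.7604 = 1.315.

1.32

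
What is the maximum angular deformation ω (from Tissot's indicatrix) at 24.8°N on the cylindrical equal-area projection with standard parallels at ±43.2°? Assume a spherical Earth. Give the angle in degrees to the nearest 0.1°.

24.9°

For cylindrical equal-area with standard parallel φ₀, h = cos φ / cos φ₀ and k = cos φ₀ / cos φ, so h·k = 1.
At 24.8°: h = 1.245, k = 0.8030; principal scales a = 1.245, b = 0.8030.
sin(ω/2) = (a − b)/(a + b) = 0.4423/2.048 = 0.2159, so ω = 2 arcsin(0.2159) ≈ 24.9°.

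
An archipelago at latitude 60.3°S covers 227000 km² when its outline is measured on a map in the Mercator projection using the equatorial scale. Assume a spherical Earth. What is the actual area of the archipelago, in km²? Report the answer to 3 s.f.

55700 km²

For Mercator, h = k = sec φ (a conformal cylindrical projection has a single point scale, 1/cos φ).
Areal scale = k² = sec²φ = 1/cos²(60.3°) = 1/0.4955² = 4.074.
True area = apparent / (areal scale) = 227000 / 4.074 ≈ 55700 km².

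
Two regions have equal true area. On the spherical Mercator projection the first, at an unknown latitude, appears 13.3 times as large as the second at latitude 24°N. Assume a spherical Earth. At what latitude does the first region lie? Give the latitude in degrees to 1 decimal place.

For equal true areas on Mercator, apparent areas scale as sec²φ, so the ratio is cos²φ₂ / cos²φ₁.
cos²φ₂ / cos²φ₁ = 13.3  ⇒  cos φ₁ = cos 24° / √13.3 = 0.9135/3.647 = 0.2505.
φ₁ = arccos(0.2505) ≈ 75.5°.

75.5°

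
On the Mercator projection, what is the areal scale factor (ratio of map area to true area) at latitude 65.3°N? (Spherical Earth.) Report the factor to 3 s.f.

5.73

For Mercator, h = k = sec φ (a conformal cylindrical projection has a single point scale, 1/cos φ).
Areal scale = k² = sec²φ = 1/cos²(65.3°) = 1/0.4179² = 5.727.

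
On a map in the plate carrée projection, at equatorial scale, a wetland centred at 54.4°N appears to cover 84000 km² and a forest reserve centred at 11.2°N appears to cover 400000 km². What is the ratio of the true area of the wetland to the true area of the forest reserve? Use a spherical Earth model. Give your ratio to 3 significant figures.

Plate carrée has h = 1 and k = sec φ, giving areal scale sec φ; true area = (apparent area) · cos φ.
True area of wetland: 84000 × cos(54.4°) = 84000 × 0.5821 = 48900 km².
True area of forest reserve: 400000 × cos(11.2°) = 400000 × 0.9810 = 392400 km².
Ratio = 48900 / 392400 ≈ 0.125.

0.125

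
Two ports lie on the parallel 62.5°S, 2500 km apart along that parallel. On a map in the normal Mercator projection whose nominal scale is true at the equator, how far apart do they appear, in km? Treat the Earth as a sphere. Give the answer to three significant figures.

5410 km

For Mercator, h = k = sec φ (a conformal cylindrical projection has a single point scale, 1/cos φ).
Along the parallel, k = sec 62.5° = 1/0.4617 = 2.166.
Map distance = 2500 × 2.166 ≈ 5410 km.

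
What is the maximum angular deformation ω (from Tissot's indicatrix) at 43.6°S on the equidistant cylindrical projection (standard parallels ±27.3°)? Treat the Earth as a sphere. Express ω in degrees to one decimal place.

11.7°

In the equirectangular projection with standard parallel φ₀ = 27.3° (x = Rλ cos φ₀, y = Rφ), meridians are true-scale (h = 1) and the parallel scale is k = cos φ₀ / cos φ.
At 43.6°: h = 1.000, k = 1.227; principal scales a = 1.227, b = 1.000.
sin(ω/2) = (a − b)/(a + b) = 0.2271/2.227 = 0.1020, so ω = 2 arcsin(0.1020) ≈ 11.7°.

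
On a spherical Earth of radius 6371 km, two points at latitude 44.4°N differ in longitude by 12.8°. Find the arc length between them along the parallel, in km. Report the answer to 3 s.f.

1020 km

Arc length along a parallel = R cos φ · Δλ (with Δλ in radians).
= 6371 × cos 44.4° × (12.8° × π/180) = 6371 × 0.7145 × 0.2234 ≈ 1020 km.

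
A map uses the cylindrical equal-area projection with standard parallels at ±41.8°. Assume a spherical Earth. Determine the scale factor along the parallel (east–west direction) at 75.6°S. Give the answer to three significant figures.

Cylindrical equal-area (φ₀ = 41.8°): h = cos φ / cos 41.8° along meridians, k = cos 41.8° / cos φ along parallels; h·k = 1.
k = cos 41.8° / cos 75.6° = 0.7455/0.2487 = 2.998.

3.00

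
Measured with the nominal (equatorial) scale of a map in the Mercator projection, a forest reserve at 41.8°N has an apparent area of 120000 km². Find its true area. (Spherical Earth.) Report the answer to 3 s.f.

66700 km²

The Mercator projection is conformal; its linear scale factor is the same in every direction and equals sec φ = 1/cos φ.
Areal scale = k² = sec²φ = 1/cos²(41.8°) = 1/0.7455² = 1.799.
True area = apparent / (areal scale) = 120000 / 1.799 ≈ 66700 km².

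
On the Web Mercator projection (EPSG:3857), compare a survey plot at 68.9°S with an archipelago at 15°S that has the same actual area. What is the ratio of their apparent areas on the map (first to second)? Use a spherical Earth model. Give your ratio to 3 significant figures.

Mercator areal scale is sec²φ.
At 68.9°: sec²(68.9°) = 1/0.3600² = 7.716.
At 15°: sec²(15°) = 1/0.9659² = 1.072.
Ratio = 7.716/1.072 = cos²(15°)/cos²(68.9°) ≈ 7.20.

7.20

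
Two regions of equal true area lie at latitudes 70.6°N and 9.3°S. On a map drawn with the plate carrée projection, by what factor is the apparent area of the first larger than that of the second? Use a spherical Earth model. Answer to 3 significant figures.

For the equirectangular projection with φ₀ = 0 (plate carrée), h = 1 along meridians and k = sec φ along parallels.
Areal scale at 70.6°: h·k = 1.000 × 3.011 = 3.011.
Areal scale at 9.3°: h·k = 1.000 × 1.013 = 1.013.
Ratio = 3.011/1.013 ≈ 2.97.

2.97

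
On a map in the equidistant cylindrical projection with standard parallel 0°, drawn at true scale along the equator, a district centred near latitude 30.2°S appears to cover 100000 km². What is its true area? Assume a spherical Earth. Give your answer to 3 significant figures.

86400 km²

Plate carrée maps x = Rλ, y = Rφ. The meridian scale is h = 1 and the parallel scale is k = 1/cos φ = sec φ.
Areal scale = h·k = 1 × sec φ; at 30.2°, h = 1.000, k = 1.157, so h·k = 1.157.
True area = apparent / (areal scale) = 100000 / 1.157 ≈ 86400 km².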